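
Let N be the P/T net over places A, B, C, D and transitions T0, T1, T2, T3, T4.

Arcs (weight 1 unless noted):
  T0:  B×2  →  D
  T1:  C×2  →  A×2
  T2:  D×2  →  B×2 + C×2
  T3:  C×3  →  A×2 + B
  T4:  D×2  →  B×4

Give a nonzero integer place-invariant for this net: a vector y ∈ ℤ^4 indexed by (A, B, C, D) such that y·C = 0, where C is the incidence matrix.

y = (A:1, B:1, C:1, D:2)

Incidence matrix C (rows=places, cols=transitions):
       T0   T1   T2   T3   T4
    A   0    2    0    2    0
    B  -2    0    2    1    4
    C   0   -2    2   -3    0
    D   1    0   -2    0   -2

Candidate y = [1, 1, 1, 2]; check y·C column-wise:
  col T0: 1·0 + 1·-2 + 1·0 + 2·1 = 0
  col T1: 1·2 + 1·0 + 1·-2 + 2·0 = 0
  col T2: 1·0 + 1·2 + 1·2 + 2·-2 = 0
  col T3: 1·2 + 1·1 + 1·-3 + 2·0 = 0
  col T4: 1·0 + 1·4 + 1·0 + 2·-2 = 0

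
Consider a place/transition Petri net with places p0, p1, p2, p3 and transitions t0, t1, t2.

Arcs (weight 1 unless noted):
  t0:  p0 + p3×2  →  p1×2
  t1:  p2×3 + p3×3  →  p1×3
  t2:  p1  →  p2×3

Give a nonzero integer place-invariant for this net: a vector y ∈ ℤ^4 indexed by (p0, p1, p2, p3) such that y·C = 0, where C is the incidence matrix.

y = (p0:2, p1:3, p2:1, p3:2)

Incidence matrix C (rows=places, cols=transitions):
       t0   t1   t2
   p0  -1    0    0
   p1   2    3   -1
   p2   0   -3    3
   p3  -2   -3    0

Candidate y = [2, 3, 1, 2]; check y·C column-wise:
  col t0: 2·-1 + 3·2 + 1·0 + 2·-2 = 0
  col t1: 2·0 + 3·3 + 1·-3 + 2·-3 = 0
  col t2: 2·0 + 3·-1 + 1·3 + 2·0 = 0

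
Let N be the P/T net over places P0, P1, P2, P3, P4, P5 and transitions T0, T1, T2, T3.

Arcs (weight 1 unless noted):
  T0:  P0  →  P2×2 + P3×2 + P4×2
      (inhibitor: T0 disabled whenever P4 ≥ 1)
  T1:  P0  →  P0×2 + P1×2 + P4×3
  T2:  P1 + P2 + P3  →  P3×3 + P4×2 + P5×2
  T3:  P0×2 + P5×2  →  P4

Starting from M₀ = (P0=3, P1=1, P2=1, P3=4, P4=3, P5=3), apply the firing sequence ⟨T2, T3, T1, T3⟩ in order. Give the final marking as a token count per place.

(P0=0, P1=2, P2=0, P3=6, P4=10, P5=1)

step 1: fire T2:  (P0=3, P1=1, P2=1, P3=4, P4=3, P5=3) → (P0=3, P1=0, P2=0, P3=6, P4=5, P5=5)
step 2: fire T3:  (P0=3, P1=0, P2=0, P3=6, P4=5, P5=5) → (P0=1, P1=0, P2=0, P3=6, P4=6, P5=3)
step 3: fire T1:  (P0=1, P1=0, P2=0, P3=6, P4=6, P5=3) → (P0=2, P1=2, P2=0, P3=6, P4=9, P5=3)
step 4: fire T3:  (P0=2, P1=2, P2=0, P3=6, P4=9, P5=3) → (P0=0, P1=2, P2=0, P3=6, P4=10, P5=1)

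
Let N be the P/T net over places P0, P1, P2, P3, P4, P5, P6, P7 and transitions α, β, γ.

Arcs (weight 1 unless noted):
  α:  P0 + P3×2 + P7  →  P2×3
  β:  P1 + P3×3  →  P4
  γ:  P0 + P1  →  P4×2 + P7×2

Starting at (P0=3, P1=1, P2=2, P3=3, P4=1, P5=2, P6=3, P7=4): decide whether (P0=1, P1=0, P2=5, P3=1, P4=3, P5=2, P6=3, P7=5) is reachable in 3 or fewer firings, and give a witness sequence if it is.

step 1: fire α:  (P0=3, P1=1, P2=2, P3=3, P4=1, P5=2, P6=3, P7=4) → (P0=2, P1=1, P2=5, P3=1, P4=1, P5=2, P6=3, P7=3)
step 2: fire γ:  (P0=2, P1=1, P2=5, P3=1, P4=1, P5=2, P6=3, P7=3) → (P0=1, P1=0, P2=5, P3=1, P4=3, P5=2, P6=3, P7=5)

YES — reachable via ⟨α, γ⟩ (2 firings)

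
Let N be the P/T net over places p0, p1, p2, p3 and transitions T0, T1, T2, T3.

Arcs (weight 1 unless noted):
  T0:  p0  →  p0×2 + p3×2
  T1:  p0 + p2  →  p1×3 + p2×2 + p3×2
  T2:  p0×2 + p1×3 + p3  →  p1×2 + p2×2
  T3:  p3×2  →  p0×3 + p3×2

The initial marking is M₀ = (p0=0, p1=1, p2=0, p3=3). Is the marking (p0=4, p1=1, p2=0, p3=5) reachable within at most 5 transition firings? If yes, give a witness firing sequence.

YES — reachable via ⟨T3, T0⟩ (2 firings)

step 1: fire T3:  (p0=0, p1=1, p2=0, p3=3) → (p0=3, p1=1, p2=0, p3=3)
step 2: fire T0:  (p0=3, p1=1, p2=0, p3=3) → (p0=4, p1=1, p2=0, p3=5)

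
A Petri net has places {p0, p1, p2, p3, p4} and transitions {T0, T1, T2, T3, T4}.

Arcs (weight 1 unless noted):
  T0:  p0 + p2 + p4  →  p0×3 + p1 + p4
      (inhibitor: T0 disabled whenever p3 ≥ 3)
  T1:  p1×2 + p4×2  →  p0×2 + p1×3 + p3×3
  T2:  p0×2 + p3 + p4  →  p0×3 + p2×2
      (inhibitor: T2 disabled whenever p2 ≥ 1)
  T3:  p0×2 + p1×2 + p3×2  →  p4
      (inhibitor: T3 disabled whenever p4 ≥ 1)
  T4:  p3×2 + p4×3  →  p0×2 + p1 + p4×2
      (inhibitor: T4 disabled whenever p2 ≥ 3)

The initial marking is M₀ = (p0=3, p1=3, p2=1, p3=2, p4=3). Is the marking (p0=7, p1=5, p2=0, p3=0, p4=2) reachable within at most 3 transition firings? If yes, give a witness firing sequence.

step 1: fire T0:  (p0=3, p1=3, p2=1, p3=2, p4=3) → (p0=5, p1=4, p2=0, p3=2, p4=3)
step 2: fire T4:  (p0=5, p1=4, p2=0, p3=2, p4=3) → (p0=7, p1=5, p2=0, p3=0, p4=2)

YES — reachable via ⟨T0, T4⟩ (2 firings)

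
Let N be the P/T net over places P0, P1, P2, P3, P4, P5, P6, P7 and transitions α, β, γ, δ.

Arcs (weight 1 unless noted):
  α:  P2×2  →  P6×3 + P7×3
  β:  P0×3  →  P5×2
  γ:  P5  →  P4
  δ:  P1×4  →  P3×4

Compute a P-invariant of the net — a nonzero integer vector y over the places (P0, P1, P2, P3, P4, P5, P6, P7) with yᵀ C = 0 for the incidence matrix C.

Incidence matrix C (rows=places, cols=transitions):
        α    β    γ    δ
   P0   0   -3    0    0
   P1   0    0    0   -4
   P2  -2    0    0    0
   P3   0    0    0    4
   P4   0    0    1    0
   P5   0    2   -1    0
   P6   3    0    0    0
   P7   3    0    0    0

Candidate y = [0, 1, 0, 1, 0, 0, 0, 0]; check y·C column-wise:
  col α: 1·0 + 0·-2 + 1·0 + 0·3 + 0·3 = 0
  col β: 0·-3 + 1·0 + 1·0 + 0·2 = 0
  col γ: 1·0 + 1·0 + 0·1 + 0·-1 = 0
  col δ: 1·-4 + 1·4 = 0

y = (P0:0, P1:1, P2:0, P3:1, P4:0, P5:0, P6:0, P7:0)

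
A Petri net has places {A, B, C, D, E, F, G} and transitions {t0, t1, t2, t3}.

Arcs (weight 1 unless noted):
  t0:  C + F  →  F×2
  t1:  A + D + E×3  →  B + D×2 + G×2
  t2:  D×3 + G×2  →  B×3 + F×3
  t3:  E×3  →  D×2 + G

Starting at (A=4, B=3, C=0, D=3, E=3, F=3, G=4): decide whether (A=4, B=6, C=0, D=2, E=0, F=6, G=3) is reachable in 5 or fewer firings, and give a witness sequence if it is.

YES — reachable via ⟨t2, t3⟩ (2 firings)

step 1: fire t2:  (A=4, B=3, C=0, D=3, E=3, F=3, G=4) → (A=4, B=6, C=0, D=0, E=3, F=6, G=2)
step 2: fire t3:  (A=4, B=6, C=0, D=0, E=3, F=6, G=2) → (A=4, B=6, C=0, D=2, E=0, F=6, G=3)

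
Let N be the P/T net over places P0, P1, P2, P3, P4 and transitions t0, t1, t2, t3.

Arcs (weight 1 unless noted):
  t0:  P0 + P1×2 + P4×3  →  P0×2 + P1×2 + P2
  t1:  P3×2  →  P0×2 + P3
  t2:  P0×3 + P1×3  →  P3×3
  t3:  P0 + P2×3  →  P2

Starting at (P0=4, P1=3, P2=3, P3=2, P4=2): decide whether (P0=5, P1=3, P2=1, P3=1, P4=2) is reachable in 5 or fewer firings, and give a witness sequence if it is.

step 1: fire t1:  (P0=4, P1=3, P2=3, P3=2, P4=2) → (P0=6, P1=3, P2=3, P3=1, P4=2)
step 2: fire t3:  (P0=6, P1=3, P2=3, P3=1, P4=2) → (P0=5, P1=3, P2=1, P3=1, P4=2)

YES — reachable via ⟨t1, t3⟩ (2 firings)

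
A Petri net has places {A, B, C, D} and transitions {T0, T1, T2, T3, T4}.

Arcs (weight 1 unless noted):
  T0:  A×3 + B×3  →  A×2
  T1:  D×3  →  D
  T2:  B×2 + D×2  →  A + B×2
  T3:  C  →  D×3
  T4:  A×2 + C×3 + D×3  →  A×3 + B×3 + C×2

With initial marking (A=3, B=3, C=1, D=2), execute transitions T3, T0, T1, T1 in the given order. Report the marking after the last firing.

(A=2, B=0, C=0, D=1)

step 1: fire T3:  (A=3, B=3, C=1, D=2) → (A=3, B=3, C=0, D=5)
step 2: fire T0:  (A=3, B=3, C=0, D=5) → (A=2, B=0, C=0, D=5)
step 3: fire T1:  (A=2, B=0, C=0, D=5) → (A=2, B=0, C=0, D=3)
step 4: fire T1:  (A=2, B=0, C=0, D=3) → (A=2, B=0, C=0, D=1)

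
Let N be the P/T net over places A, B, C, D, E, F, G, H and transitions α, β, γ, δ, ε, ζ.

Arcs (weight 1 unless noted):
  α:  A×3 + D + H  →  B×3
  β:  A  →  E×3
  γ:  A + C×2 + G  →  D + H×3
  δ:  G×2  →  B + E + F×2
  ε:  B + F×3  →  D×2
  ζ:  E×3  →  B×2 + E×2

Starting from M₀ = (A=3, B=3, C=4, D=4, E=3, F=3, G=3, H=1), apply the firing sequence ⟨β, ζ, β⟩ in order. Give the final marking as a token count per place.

step 1: fire β:  (A=3, B=3, C=4, D=4, E=3, F=3, G=3, H=1) → (A=2, B=3, C=4, D=4, E=6, F=3, G=3, H=1)
step 2: fire ζ:  (A=2, B=3, C=4, D=4, E=6, F=3, G=3, H=1) → (A=2, B=5, C=4, D=4, E=5, F=3, G=3, H=1)
step 3: fire β:  (A=2, B=5, C=4, D=4, E=5, F=3, G=3, H=1) → (A=1, B=5, C=4, D=4, E=8, F=3, G=3, H=1)

(A=1, B=5, C=4, D=4, E=8, F=3, G=3, H=1)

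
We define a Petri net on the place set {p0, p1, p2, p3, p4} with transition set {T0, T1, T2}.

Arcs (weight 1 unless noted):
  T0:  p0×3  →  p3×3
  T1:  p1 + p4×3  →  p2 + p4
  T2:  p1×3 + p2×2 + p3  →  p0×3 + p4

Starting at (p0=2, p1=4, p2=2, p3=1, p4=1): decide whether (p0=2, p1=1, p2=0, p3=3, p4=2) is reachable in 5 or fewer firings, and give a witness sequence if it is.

YES — reachable via ⟨T2, T0⟩ (2 firings)

step 1: fire T2:  (p0=2, p1=4, p2=2, p3=1, p4=1) → (p0=5, p1=1, p2=0, p3=0, p4=2)
step 2: fire T0:  (p0=5, p1=1, p2=0, p3=0, p4=2) → (p0=2, p1=1, p2=0, p3=3, p4=2)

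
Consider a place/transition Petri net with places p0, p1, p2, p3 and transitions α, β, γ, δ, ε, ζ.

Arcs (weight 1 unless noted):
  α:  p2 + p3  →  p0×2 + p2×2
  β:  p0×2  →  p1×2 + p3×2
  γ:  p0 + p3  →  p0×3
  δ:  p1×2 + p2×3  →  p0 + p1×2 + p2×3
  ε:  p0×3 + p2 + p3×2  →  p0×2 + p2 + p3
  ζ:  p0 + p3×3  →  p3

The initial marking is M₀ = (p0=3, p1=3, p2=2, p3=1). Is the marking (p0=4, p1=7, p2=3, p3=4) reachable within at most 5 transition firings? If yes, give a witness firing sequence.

NO — not reachable within 5 firings

depth 0: 1 marking
depth 1: 4 markings reached so far
depth 2: 8 markings reached so far
depth 3: 18 markings reached so far
depth 4: 39 markings reached so far
depth 5: 68 markings reached so far
target is not among the 68 markings reachable within 5 steps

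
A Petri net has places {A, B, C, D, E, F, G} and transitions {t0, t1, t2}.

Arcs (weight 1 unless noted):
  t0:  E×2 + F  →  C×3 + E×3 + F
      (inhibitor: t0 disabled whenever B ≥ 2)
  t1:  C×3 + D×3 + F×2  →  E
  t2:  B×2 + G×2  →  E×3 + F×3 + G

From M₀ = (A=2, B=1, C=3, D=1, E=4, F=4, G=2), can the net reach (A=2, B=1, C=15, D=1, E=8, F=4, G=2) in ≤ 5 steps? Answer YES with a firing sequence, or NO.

step 1: fire t0:  (A=2, B=1, C=3, D=1, E=4, F=4, G=2) → (A=2, B=1, C=6, D=1, E=5, F=4, G=2)
step 2: fire t0:  (A=2, B=1, C=6, D=1, E=5, F=4, G=2) → (A=2, B=1, C=9, D=1, E=6, F=4, G=2)
step 3: fire t0:  (A=2, B=1, C=9, D=1, E=6, F=4, G=2) → (A=2, B=1, C=12, D=1, E=7, F=4, G=2)
step 4: fire t0:  (A=2, B=1, C=12, D=1, E=7, F=4, G=2) → (A=2, B=1, C=15, D=1, E=8, F=4, G=2)

YES — reachable via ⟨t0, t0, t0, t0⟩ (4 firings)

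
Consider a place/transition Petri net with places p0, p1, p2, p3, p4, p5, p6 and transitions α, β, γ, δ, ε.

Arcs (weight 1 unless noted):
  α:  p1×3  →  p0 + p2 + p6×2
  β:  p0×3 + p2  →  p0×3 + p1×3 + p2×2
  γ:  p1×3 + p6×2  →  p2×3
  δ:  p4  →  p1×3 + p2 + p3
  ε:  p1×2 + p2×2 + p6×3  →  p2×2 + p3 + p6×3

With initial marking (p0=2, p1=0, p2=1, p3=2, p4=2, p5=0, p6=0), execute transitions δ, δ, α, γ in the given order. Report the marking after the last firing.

step 1: fire δ:  (p0=2, p1=0, p2=1, p3=2, p4=2, p5=0, p6=0) → (p0=2, p1=3, p2=2, p3=3, p4=1, p5=0, p6=0)
step 2: fire δ:  (p0=2, p1=3, p2=2, p3=3, p4=1, p5=0, p6=0) → (p0=2, p1=6, p2=3, p3=4, p4=0, p5=0, p6=0)
step 3: fire α:  (p0=2, p1=6, p2=3, p3=4, p4=0, p5=0, p6=0) → (p0=3, p1=3, p2=4, p3=4, p4=0, p5=0, p6=2)
step 4: fire γ:  (p0=3, p1=3, p2=4, p3=4, p4=0, p5=0, p6=2) → (p0=3, p1=0, p2=7, p3=4, p4=0, p5=0, p6=0)

(p0=3, p1=0, p2=7, p3=4, p4=0, p5=0, p6=0)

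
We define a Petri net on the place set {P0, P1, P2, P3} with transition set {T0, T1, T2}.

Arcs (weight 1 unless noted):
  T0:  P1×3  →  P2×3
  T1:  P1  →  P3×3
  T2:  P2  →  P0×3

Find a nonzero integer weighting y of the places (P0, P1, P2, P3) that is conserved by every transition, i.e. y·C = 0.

y = (P0:1, P1:3, P2:3, P3:1)

Incidence matrix C (rows=places, cols=transitions):
       T0   T1   T2
   P0   0    0    3
   P1  -3   -1    0
   P2   3    0   -1
   P3   0    3    0

Candidate y = [1, 3, 3, 1]; check y·C column-wise:
  col T0: 1·0 + 3·-3 + 3·3 + 1·0 = 0
  col T1: 1·0 + 3·-1 + 3·0 + 1·3 = 0
  col T2: 1·3 + 3·0 + 3·-1 + 1·0 = 0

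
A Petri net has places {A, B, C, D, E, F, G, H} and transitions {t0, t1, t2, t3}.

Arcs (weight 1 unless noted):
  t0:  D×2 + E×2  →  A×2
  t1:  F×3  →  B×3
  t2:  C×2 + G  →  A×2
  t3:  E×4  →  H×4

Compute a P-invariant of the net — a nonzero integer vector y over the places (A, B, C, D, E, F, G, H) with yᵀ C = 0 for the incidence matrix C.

y = (A:1, B:0, C:1, D:1, E:0, F:0, G:0, H:0)

Incidence matrix C (rows=places, cols=transitions):
       t0   t1   t2   t3
    A   2    0    2    0
    B   0    3    0    0
    C   0    0   -2    0
    D  -2    0    0    0
    E  -2    0    0   -4
    F   0   -3    0    0
    G   0    0   -1    0
    H   0    0    0    4

Candidate y = [1, 0, 1, 1, 0, 0, 0, 0]; check y·C column-wise:
  col t0: 1·2 + 1·0 + 1·-2 + 0·-2 = 0
  col t1: 1·0 + 0·3 + 1·0 + 1·0 + 0·-3 = 0
  col t2: 1·2 + 1·-2 + 1·0 + 0·-1 = 0
  col t3: 1·0 + 1·0 + 1·0 + 0·-4 + 0·4 = 0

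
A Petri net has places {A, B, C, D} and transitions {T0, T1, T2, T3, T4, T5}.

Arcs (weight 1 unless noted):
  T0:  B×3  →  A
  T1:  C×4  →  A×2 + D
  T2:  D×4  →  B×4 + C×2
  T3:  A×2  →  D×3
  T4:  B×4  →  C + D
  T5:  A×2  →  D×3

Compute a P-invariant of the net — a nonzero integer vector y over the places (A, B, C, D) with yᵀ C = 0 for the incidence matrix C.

Incidence matrix C (rows=places, cols=transitions):
       T0   T1   T2   T3   T4   T5
    A   1    2    0   -2    0   -2
    B  -3    0    4    0   -4    0
    C   0   -4    2    0    1    0
    D   0    1   -4    3    1    3

Candidate y = [3, 1, 2, 2]; check y·C column-wise:
  col T0: 3·1 + 1·-3 + 2·0 + 2·0 = 0
  col T1: 3·2 + 1·0 + 2·-4 + 2·1 = 0
  col T2: 3·0 + 1·4 + 2·2 + 2·-4 = 0
  col T3: 3·-2 + 1·0 + 2·0 + 2·3 = 0
  col T4: 3·0 + 1·-4 + 2·1 + 2·1 = 0
  col T5: 3·-2 + 1·0 + 2·0 + 2·3 = 0

y = (A:3, B:1, C:2, D:2)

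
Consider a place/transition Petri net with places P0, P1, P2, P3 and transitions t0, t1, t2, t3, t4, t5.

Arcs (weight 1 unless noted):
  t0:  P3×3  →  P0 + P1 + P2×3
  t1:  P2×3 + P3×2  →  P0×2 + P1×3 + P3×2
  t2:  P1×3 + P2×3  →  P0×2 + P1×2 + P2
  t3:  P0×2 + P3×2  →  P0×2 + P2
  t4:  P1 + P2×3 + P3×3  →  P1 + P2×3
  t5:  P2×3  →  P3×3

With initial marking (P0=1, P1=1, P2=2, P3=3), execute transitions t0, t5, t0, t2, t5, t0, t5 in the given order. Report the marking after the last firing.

(P0=6, P1=3, P2=0, P3=3)

step 1: fire t0:  (P0=1, P1=1, P2=2, P3=3) → (P0=2, P1=2, P2=5, P3=0)
step 2: fire t5:  (P0=2, P1=2, P2=5, P3=0) → (P0=2, P1=2, P2=2, P3=3)
step 3: fire t0:  (P0=2, P1=2, P2=2, P3=3) → (P0=3, P1=3, P2=5, P3=0)
step 4: fire t2:  (P0=3, P1=3, P2=5, P3=0) → (P0=5, P1=2, P2=3, P3=0)
step 5: fire t5:  (P0=5, P1=2, P2=3, P3=0) → (P0=5, P1=2, P2=0, P3=3)
step 6: fire t0:  (P0=5, P1=2, P2=0, P3=3) → (P0=6, P1=3, P2=3, P3=0)
step 7: fire t5:  (P0=6, P1=3, P2=3, P3=0) → (P0=6, P1=3, P2=0, P3=3)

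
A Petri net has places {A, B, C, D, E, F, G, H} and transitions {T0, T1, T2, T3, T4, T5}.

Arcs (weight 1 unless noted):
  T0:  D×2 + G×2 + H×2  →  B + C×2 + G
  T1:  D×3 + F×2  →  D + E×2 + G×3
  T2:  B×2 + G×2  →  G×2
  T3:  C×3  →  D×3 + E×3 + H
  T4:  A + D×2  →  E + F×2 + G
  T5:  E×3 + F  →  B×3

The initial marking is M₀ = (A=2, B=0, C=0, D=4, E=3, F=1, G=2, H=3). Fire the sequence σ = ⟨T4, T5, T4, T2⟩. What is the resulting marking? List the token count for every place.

(A=0, B=1, C=0, D=0, E=2, F=4, G=4, H=3)

step 1: fire T4:  (A=2, B=0, C=0, D=4, E=3, F=1, G=2, H=3) → (A=1, B=0, C=0, D=2, E=4, F=3, G=3, H=3)
step 2: fire T5:  (A=1, B=0, C=0, D=2, E=4, F=3, G=3, H=3) → (A=1, B=3, C=0, D=2, E=1, F=2, G=3, H=3)
step 3: fire T4:  (A=1, B=3, C=0, D=2, E=1, F=2, G=3, H=3) → (A=0, B=3, C=0, D=0, E=2, F=4, G=4, H=3)
step 4: fire T2:  (A=0, B=3, C=0, D=0, E=2, F=4, G=4, H=3) → (A=0, B=1, C=0, D=0, E=2, F=4, G=4, H=3)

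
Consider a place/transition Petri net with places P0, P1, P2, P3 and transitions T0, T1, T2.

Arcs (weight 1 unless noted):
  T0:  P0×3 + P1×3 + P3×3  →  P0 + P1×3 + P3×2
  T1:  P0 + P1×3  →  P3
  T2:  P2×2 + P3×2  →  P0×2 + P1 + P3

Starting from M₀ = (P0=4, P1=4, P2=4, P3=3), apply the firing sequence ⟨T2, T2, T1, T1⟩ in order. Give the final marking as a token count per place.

step 1: fire T2:  (P0=4, P1=4, P2=4, P3=3) → (P0=6, P1=5, P2=2, P3=2)
step 2: fire T2:  (P0=6, P1=5, P2=2, P3=2) → (P0=8, P1=6, P2=0, P3=1)
step 3: fire T1:  (P0=8, P1=6, P2=0, P3=1) → (P0=7, P1=3, P2=0, P3=2)
step 4: fire T1:  (P0=7, P1=3, P2=0, P3=2) → (P0=6, P1=0, P2=0, P3=3)

(P0=6, P1=0, P2=0, P3=3)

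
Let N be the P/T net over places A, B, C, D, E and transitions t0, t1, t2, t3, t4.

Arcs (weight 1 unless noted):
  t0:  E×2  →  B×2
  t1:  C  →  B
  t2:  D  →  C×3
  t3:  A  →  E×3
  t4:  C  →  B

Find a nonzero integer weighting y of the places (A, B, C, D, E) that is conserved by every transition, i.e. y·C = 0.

y = (A:3, B:1, C:1, D:3, E:1)

Incidence matrix C (rows=places, cols=transitions):
       t0   t1   t2   t3   t4
    A   0    0    0   -1    0
    B   2    1    0    0    1
    C   0   -1    3    0   -1
    D   0    0   -1    0    0
    E  -2    0    0    3    0

Candidate y = [3, 1, 1, 3, 1]; check y·C column-wise:
  col t0: 3·0 + 1·2 + 1·0 + 3·0 + 1·-2 = 0
  col t1: 3·0 + 1·1 + 1·-1 + 3·0 + 1·0 = 0
  col t2: 3·0 + 1·0 + 1·3 + 3·-1 + 1·0 = 0
  col t3: 3·-1 + 1·0 + 1·0 + 3·0 + 1·3 = 0
  col t4: 3·0 + 1·1 + 1·-1 + 3·0 + 1·0 = 0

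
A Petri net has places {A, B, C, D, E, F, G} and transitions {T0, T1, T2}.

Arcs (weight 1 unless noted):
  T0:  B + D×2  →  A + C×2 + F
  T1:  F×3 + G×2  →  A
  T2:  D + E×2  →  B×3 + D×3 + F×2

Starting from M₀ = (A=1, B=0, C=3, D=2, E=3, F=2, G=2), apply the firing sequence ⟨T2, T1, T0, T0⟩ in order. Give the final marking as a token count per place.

(A=4, B=1, C=7, D=0, E=1, F=3, G=0)

step 1: fire T2:  (A=1, B=0, C=3, D=2, E=3, F=2, G=2) → (A=1, B=3, C=3, D=4, E=1, F=4, G=2)
step 2: fire T1:  (A=1, B=3, C=3, D=4, E=1, F=4, G=2) → (A=2, B=3, C=3, D=4, E=1, F=1, G=0)
step 3: fire T0:  (A=2, B=3, C=3, D=4, E=1, F=1, G=0) → (A=3, B=2, C=5, D=2, E=1, F=2, G=0)
step 4: fire T0:  (A=3, B=2, C=5, D=2, E=1, F=2, G=0) → (A=4, B=1, C=7, D=0, E=1, F=3, G=0)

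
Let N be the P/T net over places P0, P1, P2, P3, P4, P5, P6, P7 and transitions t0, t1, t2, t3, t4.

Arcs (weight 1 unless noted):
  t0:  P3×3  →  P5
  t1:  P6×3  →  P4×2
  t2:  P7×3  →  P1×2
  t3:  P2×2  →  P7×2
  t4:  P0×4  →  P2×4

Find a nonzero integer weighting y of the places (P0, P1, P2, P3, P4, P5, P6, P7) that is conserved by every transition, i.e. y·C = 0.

y = (P0:0, P1:0, P2:0, P3:1, P4:0, P5:3, P6:0, P7:0)

Incidence matrix C (rows=places, cols=transitions):
       t0   t1   t2   t3   t4
   P0   0    0    0    0   -4
   P1   0    0    2    0    0
   P2   0    0    0   -2    4
   P3  -3    0    0    0    0
   P4   0    2    0    0    0
   P5   1    0    0    0    0
   P6   0   -3    0    0    0
   P7   0    0   -3    2    0

Candidate y = [0, 0, 0, 1, 0, 3, 0, 0]; check y·C column-wise:
  col t0: 1·-3 + 3·1 = 0
  col t1: 1·0 + 0·2 + 3·0 + 0·-3 = 0
  col t2: 0·2 + 1·0 + 3·0 + 0·-3 = 0
  col t3: 0·-2 + 1·0 + 3·0 + 0·2 = 0
  col t4: 0·-4 + 0·4 + 1·0 + 3·0 = 0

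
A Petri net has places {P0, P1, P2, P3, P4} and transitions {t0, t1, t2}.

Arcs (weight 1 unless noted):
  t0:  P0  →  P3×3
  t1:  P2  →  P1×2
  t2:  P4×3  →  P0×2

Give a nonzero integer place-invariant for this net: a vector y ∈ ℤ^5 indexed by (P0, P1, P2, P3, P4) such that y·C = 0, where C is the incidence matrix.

Incidence matrix C (rows=places, cols=transitions):
       t0   t1   t2
   P0  -1    0    2
   P1   0    2    0
   P2   0   -1    0
   P3   3    0    0
   P4   0    0   -3

Candidate y = [0, 1, 2, 0, 0]; check y·C column-wise:
  col t0: 0·-1 + 1·0 + 2·0 + 0·3 = 0
  col t1: 1·2 + 2·-1 = 0
  col t2: 0·2 + 1·0 + 2·0 + 0·-3 = 0

y = (P0:0, P1:1, P2:2, P3:0, P4:0)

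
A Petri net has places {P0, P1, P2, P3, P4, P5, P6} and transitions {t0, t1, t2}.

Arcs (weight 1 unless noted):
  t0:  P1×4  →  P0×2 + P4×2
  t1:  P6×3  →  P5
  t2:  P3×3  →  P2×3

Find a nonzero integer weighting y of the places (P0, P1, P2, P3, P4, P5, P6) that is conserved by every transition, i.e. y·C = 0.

Incidence matrix C (rows=places, cols=transitions):
       t0   t1   t2
   P0   2    0    0
   P1  -4    0    0
   P2   0    0    3
   P3   0    0   -3
   P4   2    0    0
   P5   0    1    0
   P6   0   -3    0

Candidate y = [2, 1, 0, 0, 0, 0, 0]; check y·C column-wise:
  col t0: 2·2 + 1·-4 + 0·2 = 0
  col t1: 2·0 + 1·0 + 0·1 + 0·-3 = 0
  col t2: 2·0 + 1·0 + 0·3 + 0·-3 = 0

y = (P0:2, P1:1, P2:0, P3:0, P4:0, P5:0, P6:0)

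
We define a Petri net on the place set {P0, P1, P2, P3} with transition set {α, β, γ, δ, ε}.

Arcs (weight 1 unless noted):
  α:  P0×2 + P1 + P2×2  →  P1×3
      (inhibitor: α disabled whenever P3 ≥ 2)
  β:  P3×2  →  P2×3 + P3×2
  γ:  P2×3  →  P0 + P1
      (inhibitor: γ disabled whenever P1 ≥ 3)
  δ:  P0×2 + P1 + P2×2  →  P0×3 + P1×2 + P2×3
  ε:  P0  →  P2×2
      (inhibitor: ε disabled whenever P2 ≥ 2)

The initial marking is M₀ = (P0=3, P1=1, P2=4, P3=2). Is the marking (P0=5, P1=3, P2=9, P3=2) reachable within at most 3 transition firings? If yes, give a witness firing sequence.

step 1: fire β:  (P0=3, P1=1, P2=4, P3=2) → (P0=3, P1=1, P2=7, P3=2)
step 2: fire δ:  (P0=3, P1=1, P2=7, P3=2) → (P0=4, P1=2, P2=8, P3=2)
step 3: fire δ:  (P0=4, P1=2, P2=8, P3=2) → (P0=5, P1=3, P2=9, P3=2)

YES — reachable via ⟨β, δ, δ⟩ (3 firings)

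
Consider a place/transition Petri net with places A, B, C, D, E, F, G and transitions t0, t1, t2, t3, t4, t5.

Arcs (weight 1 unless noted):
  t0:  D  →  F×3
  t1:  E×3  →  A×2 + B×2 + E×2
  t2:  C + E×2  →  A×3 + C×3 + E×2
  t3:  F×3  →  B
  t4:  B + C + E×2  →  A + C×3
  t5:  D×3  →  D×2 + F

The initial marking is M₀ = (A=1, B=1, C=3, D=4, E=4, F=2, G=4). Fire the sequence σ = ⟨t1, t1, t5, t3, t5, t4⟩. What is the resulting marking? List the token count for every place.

(A=6, B=5, C=5, D=2, E=0, F=1, G=4)

step 1: fire t1:  (A=1, B=1, C=3, D=4, E=4, F=2, G=4) → (A=3, B=3, C=3, D=4, E=3, F=2, G=4)
step 2: fire t1:  (A=3, B=3, C=3, D=4, E=3, F=2, G=4) → (A=5, B=5, C=3, D=4, E=2, F=2, G=4)
step 3: fire t5:  (A=5, B=5, C=3, D=4, E=2, F=2, G=4) → (A=5, B=5, C=3, D=3, E=2, F=3, G=4)
step 4: fire t3:  (A=5, B=5, C=3, D=3, E=2, F=3, G=4) → (A=5, B=6, C=3, D=3, E=2, F=0, G=4)
step 5: fire t5:  (A=5, B=6, C=3, D=3, E=2, F=0, G=4) → (A=5, B=6, C=3, D=2, E=2, F=1, G=4)
step 6: fire t4:  (A=5, B=6, C=3, D=2, E=2, F=1, G=4) → (A=6, B=5, C=5, D=2, E=0, F=1, G=4)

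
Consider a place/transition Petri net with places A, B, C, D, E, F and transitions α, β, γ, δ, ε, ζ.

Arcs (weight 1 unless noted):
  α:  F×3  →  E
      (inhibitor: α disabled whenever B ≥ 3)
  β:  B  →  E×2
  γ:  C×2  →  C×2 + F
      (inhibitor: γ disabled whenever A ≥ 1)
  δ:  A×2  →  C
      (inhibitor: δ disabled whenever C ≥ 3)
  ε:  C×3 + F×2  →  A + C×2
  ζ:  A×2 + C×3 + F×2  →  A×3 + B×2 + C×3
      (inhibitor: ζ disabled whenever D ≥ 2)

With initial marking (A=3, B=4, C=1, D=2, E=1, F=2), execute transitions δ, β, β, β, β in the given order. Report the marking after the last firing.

step 1: fire δ:  (A=3, B=4, C=1, D=2, E=1, F=2) → (A=1, B=4, C=2, D=2, E=1, F=2)
step 2: fire β:  (A=1, B=4, C=2, D=2, E=1, F=2) → (A=1, B=3, C=2, D=2, E=3, F=2)
step 3: fire β:  (A=1, B=3, C=2, D=2, E=3, F=2) → (A=1, B=2, C=2, D=2, E=5, F=2)
step 4: fire β:  (A=1, B=2, C=2, D=2, E=5, F=2) → (A=1, B=1, C=2, D=2, E=7, F=2)
step 5: fire β:  (A=1, B=1, C=2, D=2, E=7, F=2) → (A=1, B=0, C=2, D=2, E=9, F=2)

(A=1, B=0, C=2, D=2, E=9, F=2)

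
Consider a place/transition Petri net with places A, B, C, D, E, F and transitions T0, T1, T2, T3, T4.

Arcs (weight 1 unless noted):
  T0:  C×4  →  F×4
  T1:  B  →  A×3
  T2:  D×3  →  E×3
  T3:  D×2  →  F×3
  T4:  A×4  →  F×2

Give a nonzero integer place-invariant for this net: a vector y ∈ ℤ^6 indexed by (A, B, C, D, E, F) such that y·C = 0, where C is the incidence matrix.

Incidence matrix C (rows=places, cols=transitions):
       T0   T1   T2   T3   T4
    A   0    3    0    0   -4
    B   0   -1    0    0    0
    C  -4    0    0    0    0
    D   0    0   -3   -2    0
    E   0    0    3    0    0
    F   4    0    0    3    2

Candidate y = [1, 3, 2, 3, 3, 2]; check y·C column-wise:
  col T0: 1·0 + 3·0 + 2·-4 + 3·0 + 3·0 + 2·4 = 0
  col T1: 1·3 + 3·-1 + 2·0 + 3·0 + 3·0 + 2·0 = 0
  col T2: 1·0 + 3·0 + 2·0 + 3·-3 + 3·3 + 2·0 = 0
  col T3: 1·0 + 3·0 + 2·0 + 3·-2 + 3·0 + 2·3 = 0
  col T4: 1·-4 + 3·0 + 2·0 + 3·0 + 3·0 + 2·2 = 0

y = (A:1, B:3, C:2, D:3, E:3, F:2)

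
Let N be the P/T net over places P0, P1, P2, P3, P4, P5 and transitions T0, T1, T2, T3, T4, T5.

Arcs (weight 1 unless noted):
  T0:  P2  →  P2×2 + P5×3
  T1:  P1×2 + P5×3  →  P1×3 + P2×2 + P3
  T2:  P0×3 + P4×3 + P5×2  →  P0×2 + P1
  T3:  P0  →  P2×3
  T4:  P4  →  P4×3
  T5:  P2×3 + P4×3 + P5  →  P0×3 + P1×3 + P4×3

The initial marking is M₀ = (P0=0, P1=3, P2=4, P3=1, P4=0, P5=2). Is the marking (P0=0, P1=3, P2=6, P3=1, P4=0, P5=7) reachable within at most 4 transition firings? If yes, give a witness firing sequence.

NO — not reachable within 4 firings

depth 0: 1 marking
depth 1: 2 markings reached so far
depth 2: 4 markings reached so far
depth 3: 6 markings reached so far
depth 4: 9 markings reached so far
target is not among the 9 markings reachable within 4 steps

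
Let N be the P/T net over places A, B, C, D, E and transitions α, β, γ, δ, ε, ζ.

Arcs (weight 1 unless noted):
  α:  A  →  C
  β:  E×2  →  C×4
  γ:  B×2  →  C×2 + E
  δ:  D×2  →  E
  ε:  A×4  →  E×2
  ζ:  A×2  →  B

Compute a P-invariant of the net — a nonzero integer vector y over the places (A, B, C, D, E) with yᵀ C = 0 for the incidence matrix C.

y = (A:1, B:2, C:1, D:1, E:2)

Incidence matrix C (rows=places, cols=transitions):
        α    β    γ    δ    ε    ζ
    A  -1    0    0    0   -4   -2
    B   0    0   -2    0    0    1
    C   1    4    2    0    0    0
    D   0    0    0   -2    0    0
    E   0   -2    1    1    2    0

Candidate y = [1, 2, 1, 1, 2]; check y·C column-wise:
  col α: 1·-1 + 2·0 + 1·1 + 1·0 + 2·0 = 0
  col β: 1·0 + 2·0 + 1·4 + 1·0 + 2·-2 = 0
  col γ: 1·0 + 2·-2 + 1·2 + 1·0 + 2·1 = 0
  col δ: 1·0 + 2·0 + 1·0 + 1·-2 + 2·1 = 0
  col ε: 1·-4 + 2·0 + 1·0 + 1·0 + 2·2 = 0
  col ζ: 1·-2 + 2·1 + 1·0 + 1·0 + 2·0 = 0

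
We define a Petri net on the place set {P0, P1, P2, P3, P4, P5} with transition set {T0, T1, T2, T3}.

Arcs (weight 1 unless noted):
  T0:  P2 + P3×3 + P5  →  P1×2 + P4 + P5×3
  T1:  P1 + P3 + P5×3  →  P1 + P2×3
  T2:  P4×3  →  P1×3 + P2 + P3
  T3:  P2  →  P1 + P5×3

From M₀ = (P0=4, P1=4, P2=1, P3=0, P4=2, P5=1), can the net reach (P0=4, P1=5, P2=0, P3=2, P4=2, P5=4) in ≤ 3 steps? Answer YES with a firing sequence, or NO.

depth 0: 1 marking
depth 1: 2 markings reached so far
depth 2: 2 markings reached so far
(frontier empty at depth 2; search complete)
target is not among the 2 markings reachable within 3 steps

NO — not reachable within 3 firings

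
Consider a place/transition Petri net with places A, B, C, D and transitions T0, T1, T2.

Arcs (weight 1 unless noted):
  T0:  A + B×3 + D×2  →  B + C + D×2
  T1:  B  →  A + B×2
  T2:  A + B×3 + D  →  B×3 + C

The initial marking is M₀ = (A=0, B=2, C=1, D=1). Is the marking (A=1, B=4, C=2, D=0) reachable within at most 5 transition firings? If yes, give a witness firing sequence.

YES — reachable via ⟨T1, T1, T2⟩ (3 firings)

step 1: fire T1:  (A=0, B=2, C=1, D=1) → (A=1, B=3, C=1, D=1)
step 2: fire T1:  (A=1, B=3, C=1, D=1) → (A=2, B=4, C=1, D=1)
step 3: fire T2:  (A=2, B=4, C=1, D=1) → (A=1, B=4, C=2, D=0)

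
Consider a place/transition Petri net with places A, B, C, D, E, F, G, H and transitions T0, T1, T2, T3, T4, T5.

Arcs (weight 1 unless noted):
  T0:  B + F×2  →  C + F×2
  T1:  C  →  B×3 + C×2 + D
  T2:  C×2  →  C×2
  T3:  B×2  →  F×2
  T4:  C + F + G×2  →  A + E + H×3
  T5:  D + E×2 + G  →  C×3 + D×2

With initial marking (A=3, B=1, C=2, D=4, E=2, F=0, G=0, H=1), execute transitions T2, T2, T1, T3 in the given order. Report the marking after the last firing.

step 1: fire T2:  (A=3, B=1, C=2, D=4, E=2, F=0, G=0, H=1) → (A=3, B=1, C=2, D=4, E=2, F=0, G=0, H=1)
step 2: fire T2:  (A=3, B=1, C=2, D=4, E=2, F=0, G=0, H=1) → (A=3, B=1, C=2, D=4, E=2, F=0, G=0, H=1)
step 3: fire T1:  (A=3, B=1, C=2, D=4, E=2, F=0, G=0, H=1) → (A=3, B=4, C=3, D=5, E=2, F=0, G=0, H=1)
step 4: fire T3:  (A=3, B=4, C=3, D=5, E=2, F=0, G=0, H=1) → (A=3, B=2, C=3, D=5, E=2, F=2, G=0, H=1)

(A=3, B=2, C=3, D=5, E=2, F=2, G=0, H=1)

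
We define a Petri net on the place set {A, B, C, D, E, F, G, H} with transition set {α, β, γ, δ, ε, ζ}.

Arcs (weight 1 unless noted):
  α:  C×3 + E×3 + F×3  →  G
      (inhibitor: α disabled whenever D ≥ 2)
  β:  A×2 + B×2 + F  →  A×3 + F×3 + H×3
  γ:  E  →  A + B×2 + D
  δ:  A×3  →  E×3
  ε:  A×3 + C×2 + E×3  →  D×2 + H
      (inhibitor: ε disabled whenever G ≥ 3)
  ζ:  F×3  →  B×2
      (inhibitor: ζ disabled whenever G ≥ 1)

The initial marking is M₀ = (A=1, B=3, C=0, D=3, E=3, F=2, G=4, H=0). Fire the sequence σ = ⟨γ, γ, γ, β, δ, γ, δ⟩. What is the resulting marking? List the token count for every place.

step 1: fire γ:  (A=1, B=3, C=0, D=3, E=3, F=2, G=4, H=0) → (A=2, B=5, C=0, D=4, E=2, F=2, G=4, H=0)
step 2: fire γ:  (A=2, B=5, C=0, D=4, E=2, F=2, G=4, H=0) → (A=3, B=7, C=0, D=5, E=1, F=2, G=4, H=0)
step 3: fire γ:  (A=3, B=7, C=0, D=5, E=1, F=2, G=4, H=0) → (A=4, B=9, C=0, D=6, E=0, F=2, G=4, H=0)
step 4: fire β:  (A=4, B=9, C=0, D=6, E=0, F=2, G=4, H=0) → (A=5, B=7, C=0, D=6, E=0, F=4, G=4, H=3)
step 5: fire δ:  (A=5, B=7, C=0, D=6, E=0, F=4, G=4, H=3) → (A=2, B=7, C=0, D=6, E=3, F=4, G=4, H=3)
step 6: fire γ:  (A=2, B=7, C=0, D=6, E=3, F=4, G=4, H=3) → (A=3, B=9, C=0, D=7, E=2, F=4, G=4, H=3)
step 7: fire δ:  (A=3, B=9, C=0, D=7, E=2, F=4, G=4, H=3) → (A=0, B=9, C=0, D=7, E=5, F=4, G=4, H=3)

(A=0, B=9, C=0, D=7, E=5, F=4, G=4, H=3)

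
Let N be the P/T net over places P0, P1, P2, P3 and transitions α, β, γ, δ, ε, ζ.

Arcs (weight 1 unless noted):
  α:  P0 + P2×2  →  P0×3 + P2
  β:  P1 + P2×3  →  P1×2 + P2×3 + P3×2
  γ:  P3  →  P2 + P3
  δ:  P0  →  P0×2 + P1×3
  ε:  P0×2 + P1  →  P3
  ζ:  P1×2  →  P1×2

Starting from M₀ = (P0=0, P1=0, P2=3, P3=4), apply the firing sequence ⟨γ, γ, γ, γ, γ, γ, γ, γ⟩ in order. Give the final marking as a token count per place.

step 1: fire γ:  (P0=0, P1=0, P2=3, P3=4) → (P0=0, P1=0, P2=4, P3=4)
step 2: fire γ:  (P0=0, P1=0, P2=4, P3=4) → (P0=0, P1=0, P2=5, P3=4)
step 3: fire γ:  (P0=0, P1=0, P2=5, P3=4) → (P0=0, P1=0, P2=6, P3=4)
step 4: fire γ:  (P0=0, P1=0, P2=6, P3=4) → (P0=0, P1=0, P2=7, P3=4)
step 5: fire γ:  (P0=0, P1=0, P2=7, P3=4) → (P0=0, P1=0, P2=8, P3=4)
step 6: fire γ:  (P0=0, P1=0, P2=8, P3=4) → (P0=0, P1=0, P2=9, P3=4)
step 7: fire γ:  (P0=0, P1=0, P2=9, P3=4) → (P0=0, P1=0, P2=10, P3=4)
step 8: fire γ:  (P0=0, P1=0, P2=10, P3=4) → (P0=0, P1=0, P2=11, P3=4)

(P0=0, P1=0, P2=11, P3=4)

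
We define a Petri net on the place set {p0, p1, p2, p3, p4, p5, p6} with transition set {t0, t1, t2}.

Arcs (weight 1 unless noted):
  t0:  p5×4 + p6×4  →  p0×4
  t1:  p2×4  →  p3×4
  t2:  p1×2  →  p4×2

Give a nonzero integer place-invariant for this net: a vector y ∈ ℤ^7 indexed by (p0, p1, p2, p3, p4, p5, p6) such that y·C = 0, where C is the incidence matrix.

Incidence matrix C (rows=places, cols=transitions):
       t0   t1   t2
   p0   4    0    0
   p1   0    0   -2
   p2   0   -4    0
   p3   0    4    0
   p4   0    0    2
   p5  -4    0    0
   p6  -4    0    0

Candidate y = [0, 0, 1, 1, 0, 0, 0]; check y·C column-wise:
  col t0: 0·4 + 1·0 + 1·0 + 0·-4 + 0·-4 = 0
  col t1: 1·-4 + 1·4 = 0
  col t2: 0·-2 + 1·0 + 1·0 + 0·2 = 0

y = (p0:0, p1:0, p2:1, p3:1, p4:0, p5:0, p6:0)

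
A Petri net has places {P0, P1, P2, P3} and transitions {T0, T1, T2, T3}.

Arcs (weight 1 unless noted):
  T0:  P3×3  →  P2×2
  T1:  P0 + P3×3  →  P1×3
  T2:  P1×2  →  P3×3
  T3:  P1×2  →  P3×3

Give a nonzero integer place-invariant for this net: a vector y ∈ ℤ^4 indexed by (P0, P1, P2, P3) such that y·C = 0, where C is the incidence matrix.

y = (P0:3, P1:3, P2:3, P3:2)

Incidence matrix C (rows=places, cols=transitions):
       T0   T1   T2   T3
   P0   0   -1    0    0
   P1   0    3   -2   -2
   P2   2    0    0    0
   P3  -3   -3    3    3

Candidate y = [3, 3, 3, 2]; check y·C column-wise:
  col T0: 3·0 + 3·0 + 3·2 + 2·-3 = 0
  col T1: 3·-1 + 3·3 + 3·0 + 2·-3 = 0
  col T2: 3·0 + 3·-2 + 3·0 + 2·3 = 0
  col T3: 3·0 + 3·-2 + 3·0 + 2·3 = 0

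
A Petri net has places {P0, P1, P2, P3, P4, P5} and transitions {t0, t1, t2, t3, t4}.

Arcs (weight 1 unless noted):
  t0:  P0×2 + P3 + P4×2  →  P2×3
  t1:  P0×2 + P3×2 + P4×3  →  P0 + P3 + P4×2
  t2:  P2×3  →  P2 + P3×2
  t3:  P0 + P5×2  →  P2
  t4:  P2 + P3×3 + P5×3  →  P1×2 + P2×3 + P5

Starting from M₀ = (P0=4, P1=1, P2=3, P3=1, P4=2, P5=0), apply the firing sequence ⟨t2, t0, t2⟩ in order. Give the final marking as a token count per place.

step 1: fire t2:  (P0=4, P1=1, P2=3, P3=1, P4=2, P5=0) → (P0=4, P1=1, P2=1, P3=3, P4=2, P5=0)
step 2: fire t0:  (P0=4, P1=1, P2=1, P3=3, P4=2, P5=0) → (P0=2, P1=1, P2=4, P3=2, P4=0, P5=0)
step 3: fire t2:  (P0=2, P1=1, P2=4, P3=2, P4=0, P5=0) → (P0=2, P1=1, P2=2, P3=4, P4=0, P5=0)

(P0=2, P1=1, P2=2, P3=4, P4=0, P5=0)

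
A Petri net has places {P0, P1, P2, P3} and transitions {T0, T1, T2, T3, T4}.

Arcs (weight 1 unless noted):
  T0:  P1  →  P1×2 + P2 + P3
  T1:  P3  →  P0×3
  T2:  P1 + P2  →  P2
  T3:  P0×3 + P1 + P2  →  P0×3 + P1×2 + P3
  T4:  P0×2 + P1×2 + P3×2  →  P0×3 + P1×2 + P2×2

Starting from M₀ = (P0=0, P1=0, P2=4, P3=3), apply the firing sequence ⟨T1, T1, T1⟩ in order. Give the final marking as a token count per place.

(P0=9, P1=0, P2=4, P3=0)

step 1: fire T1:  (P0=0, P1=0, P2=4, P3=3) → (P0=3, P1=0, P2=4, P3=2)
step 2: fire T1:  (P0=3, P1=0, P2=4, P3=2) → (P0=6, P1=0, P2=4, P3=1)
step 3: fire T1:  (P0=6, P1=0, P2=4, P3=1) → (P0=9, P1=0, P2=4, P3=0)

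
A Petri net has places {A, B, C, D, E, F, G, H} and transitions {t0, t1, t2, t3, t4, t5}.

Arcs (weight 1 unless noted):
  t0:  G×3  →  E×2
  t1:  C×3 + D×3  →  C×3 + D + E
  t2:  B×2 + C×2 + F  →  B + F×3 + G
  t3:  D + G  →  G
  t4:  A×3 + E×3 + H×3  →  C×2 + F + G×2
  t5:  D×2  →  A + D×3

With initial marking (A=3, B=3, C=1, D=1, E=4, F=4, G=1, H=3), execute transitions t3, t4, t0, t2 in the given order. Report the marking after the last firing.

step 1: fire t3:  (A=3, B=3, C=1, D=1, E=4, F=4, G=1, H=3) → (A=3, B=3, C=1, D=0, E=4, F=4, G=1, H=3)
step 2: fire t4:  (A=3, B=3, C=1, D=0, E=4, F=4, G=1, H=3) → (A=0, B=3, C=3, D=0, E=1, F=5, G=3, H=0)
step 3: fire t0:  (A=0, B=3, C=3, D=0, E=1, F=5, G=3, H=0) → (A=0, B=3, C=3, D=0, E=3, F=5, G=0, H=0)
step 4: fire t2:  (A=0, B=3, C=3, D=0, E=3, F=5, G=0, H=0) → (A=0, B=2, C=1, D=0, E=3, F=7, G=1, H=0)

(A=0, B=2, C=1, D=0, E=3, F=7, G=1, H=0)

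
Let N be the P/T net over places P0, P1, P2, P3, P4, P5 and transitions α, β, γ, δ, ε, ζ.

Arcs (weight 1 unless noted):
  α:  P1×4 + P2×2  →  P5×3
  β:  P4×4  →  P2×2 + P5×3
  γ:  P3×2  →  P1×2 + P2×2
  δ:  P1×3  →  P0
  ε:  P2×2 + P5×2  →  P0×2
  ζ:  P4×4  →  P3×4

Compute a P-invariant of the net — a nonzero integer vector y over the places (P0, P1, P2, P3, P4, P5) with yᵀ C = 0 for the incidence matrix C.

Incidence matrix C (rows=places, cols=transitions):
        α    β    γ    δ    ε    ζ
   P0   0    0    0    1    2    0
   P1  -4    0    2   -3    0    0
   P2  -2    2    2    0   -2    0
   P3   0    0   -2    0    0    4
   P4   0   -4    0    0    0   -4
   P5   3    3    0    0   -2    0

Candidate y = [3, 1, 1, 2, 2, 2]; check y·C column-wise:
  col α: 3·0 + 1·-4 + 1·-2 + 2·0 + 2·0 + 2·3 = 0
  col β: 3·0 + 1·0 + 1·2 + 2·0 + 2·-4 + 2·3 = 0
  col γ: 3·0 + 1·2 + 1·2 + 2·-2 + 2·0 + 2·0 = 0
  col δ: 3·1 + 1·-3 + 1·0 + 2·0 + 2·0 + 2·0 = 0
  col ε: 3·2 + 1·0 + 1·-2 + 2·0 + 2·0 + 2·-2 = 0
  col ζ: 3·0 + 1·0 + 1·0 + 2·4 + 2·-4 + 2·0 = 0

y = (P0:3, P1:1, P2:1, P3:2, P4:2, P5:2)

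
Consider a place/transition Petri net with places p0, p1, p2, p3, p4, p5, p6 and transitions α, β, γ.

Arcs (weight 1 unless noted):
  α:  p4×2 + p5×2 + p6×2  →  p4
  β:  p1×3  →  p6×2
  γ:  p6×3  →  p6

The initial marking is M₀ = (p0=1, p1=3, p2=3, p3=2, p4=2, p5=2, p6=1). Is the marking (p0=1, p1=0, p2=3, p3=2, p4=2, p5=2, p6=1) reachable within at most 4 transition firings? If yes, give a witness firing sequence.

YES — reachable via ⟨β, γ⟩ (2 firings)

step 1: fire β:  (p0=1, p1=3, p2=3, p3=2, p4=2, p5=2, p6=1) → (p0=1, p1=0, p2=3, p3=2, p4=2, p5=2, p6=3)
step 2: fire γ:  (p0=1, p1=0, p2=3, p3=2, p4=2, p5=2, p6=3) → (p0=1, p1=0, p2=3, p3=2, p4=2, p5=2, p6=1)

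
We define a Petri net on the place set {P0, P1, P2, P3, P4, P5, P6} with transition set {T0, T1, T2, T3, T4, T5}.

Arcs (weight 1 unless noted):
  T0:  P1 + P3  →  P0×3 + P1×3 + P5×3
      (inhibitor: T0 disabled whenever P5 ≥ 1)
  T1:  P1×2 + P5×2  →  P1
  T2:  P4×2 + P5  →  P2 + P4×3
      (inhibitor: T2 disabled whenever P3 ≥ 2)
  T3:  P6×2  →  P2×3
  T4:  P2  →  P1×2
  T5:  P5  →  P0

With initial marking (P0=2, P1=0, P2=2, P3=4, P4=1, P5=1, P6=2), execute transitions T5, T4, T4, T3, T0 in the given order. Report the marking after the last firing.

step 1: fire T5:  (P0=2, P1=0, P2=2, P3=4, P4=1, P5=1, P6=2) → (P0=3, P1=0, P2=2, P3=4, P4=1, P5=0, P6=2)
step 2: fire T4:  (P0=3, P1=0, P2=2, P3=4, P4=1, P5=0, P6=2) → (P0=3, P1=2, P2=1, P3=4, P4=1, P5=0, P6=2)
step 3: fire T4:  (P0=3, P1=2, P2=1, P3=4, P4=1, P5=0, P6=2) → (P0=3, P1=4, P2=0, P3=4, P4=1, P5=0, P6=2)
step 4: fire T3:  (P0=3, P1=4, P2=0, P3=4, P4=1, P5=0, P6=2) → (P0=3, P1=4, P2=3, P3=4, P4=1, P5=0, P6=0)
step 5: fire T0:  (P0=3, P1=4, P2=3, P3=4, P4=1, P5=0, P6=0) → (P0=6, P1=6, P2=3, P3=3, P4=1, P5=3, P6=0)

(P0=6, P1=6, P2=3, P3=3, P4=1, P5=3, P6=0)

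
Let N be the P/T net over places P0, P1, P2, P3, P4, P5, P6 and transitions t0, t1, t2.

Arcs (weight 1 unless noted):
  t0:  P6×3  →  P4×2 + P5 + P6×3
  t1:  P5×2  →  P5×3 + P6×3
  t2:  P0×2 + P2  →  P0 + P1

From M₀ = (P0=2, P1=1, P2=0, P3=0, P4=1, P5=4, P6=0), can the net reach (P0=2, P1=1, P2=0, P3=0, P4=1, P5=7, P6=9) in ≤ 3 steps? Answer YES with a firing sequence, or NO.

YES — reachable via ⟨t1, t1, t1⟩ (3 firings)

step 1: fire t1:  (P0=2, P1=1, P2=0, P3=0, P4=1, P5=4, P6=0) → (P0=2, P1=1, P2=0, P3=0, P4=1, P5=5, P6=3)
step 2: fire t1:  (P0=2, P1=1, P2=0, P3=0, P4=1, P5=5, P6=3) → (P0=2, P1=1, P2=0, P3=0, P4=1, P5=6, P6=6)
step 3: fire t1:  (P0=2, P1=1, P2=0, P3=0, P4=1, P5=6, P6=6) → (P0=2, P1=1, P2=0, P3=0, P4=1, P5=7, P6=9)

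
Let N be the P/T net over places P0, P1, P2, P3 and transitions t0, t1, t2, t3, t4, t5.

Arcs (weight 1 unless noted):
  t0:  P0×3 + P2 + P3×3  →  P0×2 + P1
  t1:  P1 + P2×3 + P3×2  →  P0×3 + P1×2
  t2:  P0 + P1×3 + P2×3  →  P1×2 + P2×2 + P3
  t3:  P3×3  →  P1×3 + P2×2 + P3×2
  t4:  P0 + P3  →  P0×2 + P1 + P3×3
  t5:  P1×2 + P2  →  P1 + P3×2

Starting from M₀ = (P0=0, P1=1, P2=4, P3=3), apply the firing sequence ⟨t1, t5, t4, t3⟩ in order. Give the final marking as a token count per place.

step 1: fire t1:  (P0=0, P1=1, P2=4, P3=3) → (P0=3, P1=2, P2=1, P3=1)
step 2: fire t5:  (P0=3, P1=2, P2=1, P3=1) → (P0=3, P1=1, P2=0, P3=3)
step 3: fire t4:  (P0=3, P1=1, P2=0, P3=3) → (P0=4, P1=2, P2=0, P3=5)
step 4: fire t3:  (P0=4, P1=2, P2=0, P3=5) → (P0=4, P1=5, P2=2, P3=4)

(P0=4, P1=5, P2=2, P3=4)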